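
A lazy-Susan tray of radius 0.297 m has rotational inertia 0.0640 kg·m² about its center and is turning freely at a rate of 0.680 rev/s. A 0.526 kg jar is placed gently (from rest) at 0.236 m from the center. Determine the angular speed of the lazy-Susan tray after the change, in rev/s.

ω_f ≈ 0.466 rev/s

No external torque acts about the center; L_before = L_after.
Added inertia Σmr² = (0.526)(0.236)² = 0.02930 kg·m²; I_f = 0.06400 + 0.02930 = 0.09330 kg·m².
ω_f = I_p ω_i / I_f = (0.06400)(0.680) / 0.09330 = 0.4665 rev/s.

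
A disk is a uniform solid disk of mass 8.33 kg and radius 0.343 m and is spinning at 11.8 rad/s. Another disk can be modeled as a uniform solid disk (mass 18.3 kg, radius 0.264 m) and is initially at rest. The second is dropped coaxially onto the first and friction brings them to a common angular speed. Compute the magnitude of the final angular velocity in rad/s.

No external torque acts about the common axis, so total angular momentum is conserved.
Moments of inertia: I_A = ½(8.33)(0.343)² = 0.4900 kg·m²; I_B = ½(18.3)(0.264)² = 0.6377 kg·m².
Taking A's sense as positive: L = (0.4900)(11.8) = 5.782 kg·m²·rad/s.
Combined I = 0.4900 + 0.6377 = 1.128 kg·m².
ω_f = L / I = 5.782 / 1.128 = 5.127 rad/s.

|ω_f| ≈ 5.13 rad/s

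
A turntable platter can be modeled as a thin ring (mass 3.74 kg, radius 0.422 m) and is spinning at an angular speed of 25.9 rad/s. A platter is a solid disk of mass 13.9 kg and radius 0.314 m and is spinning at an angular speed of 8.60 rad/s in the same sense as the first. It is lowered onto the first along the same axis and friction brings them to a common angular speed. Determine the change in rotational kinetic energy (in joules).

ΔKE ≈ -50.5 J

The coupling torques are internal; angular momentum about the shared axis is conserved.
Moments of inertia: I_A = (3.74)(0.422)² = 0.6660 kg·m²; I_B = ½(13.9)(0.314)² = 0.6852 kg·m².
Taking A's sense as positive: L = (0.6660)(25.9) + (0.6852)(8.60) = 23.14 kg·m²·rad/s.
Combined I = 0.6660 + 0.6852 = 1.351 kg·m².
ω_f = L / I = 23.14 / 1.351 = 17.13 rad/s.
KE_i = ½ΣIω² = 248.7 J; KE_f = ½(1.351)(17.13)² = 198.2 J.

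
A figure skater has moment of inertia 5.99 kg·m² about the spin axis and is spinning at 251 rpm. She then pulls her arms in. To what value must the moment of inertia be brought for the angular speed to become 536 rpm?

With no external torque about the axis, L is conserved: I₁ω₁ = I₂ω₂.
I₂ = I₁ω₁ / ω₂ = (5.99)(251) / (536) = 2.805 kg·m².

I₂ ≈ 2.81 kg·m²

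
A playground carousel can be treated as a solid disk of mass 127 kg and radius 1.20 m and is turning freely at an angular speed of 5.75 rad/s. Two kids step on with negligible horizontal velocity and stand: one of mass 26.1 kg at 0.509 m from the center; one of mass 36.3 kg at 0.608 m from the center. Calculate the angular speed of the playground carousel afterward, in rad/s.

ω_f ≈ 4.71 rad/s

No external torque acts about the center; L_before = L_after.
I_p = ½(127)(1.20)² = 91.44 kg·m².
Added inertia Σmr² = (26.1)(0.509)² + (36.3)(0.608)² = 20.18 kg·m²; I_f = 91.44 + 20.18 = 111.6 kg·m².
ω_f = I_p ω_i / I_f = (91.44)(5.75) / 111.6 = 4.710 rad/s.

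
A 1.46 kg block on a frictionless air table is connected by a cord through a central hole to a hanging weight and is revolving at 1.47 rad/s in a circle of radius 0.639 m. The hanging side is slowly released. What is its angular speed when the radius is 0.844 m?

ω₂ ≈ 0.843 rad/s

The constraining force is radial, so m r² ω about the center is conserved.
ω₂ = ω₁ (r₁/r₂)² = (1.47)(0.639/0.844)² = 0.8426 rad/s.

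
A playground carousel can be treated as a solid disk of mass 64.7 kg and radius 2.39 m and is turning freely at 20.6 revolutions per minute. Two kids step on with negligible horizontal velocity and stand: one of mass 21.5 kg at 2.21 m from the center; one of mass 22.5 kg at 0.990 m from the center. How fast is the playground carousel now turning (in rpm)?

ω_f ≈ 12.2 rpm

The added mass arrives with no angular momentum about the center, and any external torque about the center is negligible, so the system's angular momentum is conserved.
I_p = ½(64.7)(2.39)² = 184.8 kg·m².
Added inertia Σmr² = (21.5)(2.21)² + (22.5)(0.990)² = 127.1 kg·m²; I_f = 184.8 + 127.1 = 311.8 kg·m².
ω_f = I_p ω_i / I_f = (184.8)(20.6) / 311.8 = 12.21 rpm.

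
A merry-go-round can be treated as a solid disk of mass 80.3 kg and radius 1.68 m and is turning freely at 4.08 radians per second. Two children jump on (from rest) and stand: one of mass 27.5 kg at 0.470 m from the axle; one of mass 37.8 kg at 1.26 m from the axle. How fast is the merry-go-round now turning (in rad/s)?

No external torque acts about the axle; L_before = L_after.
I_p = ½(80.3)(1.68)² = 113.3 kg·m².
Added inertia Σmr² = (27.5)(0.470)² + (37.8)(1.26)² = 66.09 kg·m²; I_f = 113.3 + 66.09 = 179.4 kg·m².
ω_f = I_p ω_i / I_f = (113.3)(4.08) / 179.4 = 2.577 rad/s.

ω_f ≈ 2.58 rad/s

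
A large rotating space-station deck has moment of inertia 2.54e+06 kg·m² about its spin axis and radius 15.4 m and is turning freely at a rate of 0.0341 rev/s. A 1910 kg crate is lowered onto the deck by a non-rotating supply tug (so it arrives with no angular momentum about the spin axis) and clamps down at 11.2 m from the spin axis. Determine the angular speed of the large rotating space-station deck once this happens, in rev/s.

ω_f ≈ 0.0312 rev/s

No external torque acts about the spin axis; L_before = L_after.
Added inertia Σmr² = (1910)(11.2)² = 2.396e+05 kg·m²; I_f = 2.540e+06 + 2.396e+05 = 2.780e+06 kg·m².
ω_f = I_p ω_i / I_f = (2.540e+06)(0.0341) / 2.780e+06 = 0.03116 rev/s.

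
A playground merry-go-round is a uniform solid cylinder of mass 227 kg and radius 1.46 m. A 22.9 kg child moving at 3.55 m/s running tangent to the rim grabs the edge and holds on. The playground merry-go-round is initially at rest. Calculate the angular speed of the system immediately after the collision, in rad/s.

About the axle the impulsive forces during the collision are internal, so angular momentum about that axis is conserved.
I_p = ½(227)(1.46)² = 241.9 kg·m². Taking the sense of the child's angular momentum as positive, L_{child} = m v R = (22.9)(3.55)(1.46) = 118.7 kg·m²/s.
L_i = 0 + 118.7 = 118.7 kg·m²/s.
After sticking, I_f = I_p + m R² = 241.9 + (22.9)(1.46)² = 290.8 kg·m².
ω_f = L_i / I_f = 118.7 / 290.8 = 0.4082 rad/s.

|ω_f| ≈ 0.408 rad/s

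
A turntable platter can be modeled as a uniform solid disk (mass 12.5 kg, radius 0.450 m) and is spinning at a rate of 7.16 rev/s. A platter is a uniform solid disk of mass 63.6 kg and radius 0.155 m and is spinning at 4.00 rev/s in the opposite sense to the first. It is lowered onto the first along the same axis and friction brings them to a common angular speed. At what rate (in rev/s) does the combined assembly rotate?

No external torque acts about the common axis, so total angular momentum is conserved.
Moments of inertia: I_A = ½(12.5)(0.450)² = 1.266 kg·m²; I_B = ½(63.6)(0.155)² = 0.7640 kg·m².
Taking A's sense as positive: L = (1.266)(7.16) − (0.7640)(4.00) = 6.006 kg·m²·rev/s.
Combined I = 1.266 + 0.7640 = 2.030 kg·m².
ω_f = L / I = 6.006 / 2.030 = 2.959 rev/s.

|ω_f| ≈ 2.96 rev/s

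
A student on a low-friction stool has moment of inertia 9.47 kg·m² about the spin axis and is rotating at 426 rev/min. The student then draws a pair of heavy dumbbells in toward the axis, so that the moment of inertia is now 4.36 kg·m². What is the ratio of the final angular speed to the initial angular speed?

ω₂/ω₁ ≈ 2.17

No external torque acts about the spin axis, so angular momentum is conserved.
ω₂/ω₁ = I₁/I₂ = 9.470 / 4.360 = 2.172.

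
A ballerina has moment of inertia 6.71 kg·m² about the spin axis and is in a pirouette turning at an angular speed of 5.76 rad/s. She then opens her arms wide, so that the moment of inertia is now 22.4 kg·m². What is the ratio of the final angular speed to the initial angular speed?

ω₂/ω₁ ≈ 0.300

With no external torque about the axis, L is conserved: I₁ω₁ = I₂ω₂.
ω₂/ω₁ = I₁/I₂ = 6.710 / 22.40 = 0.2996.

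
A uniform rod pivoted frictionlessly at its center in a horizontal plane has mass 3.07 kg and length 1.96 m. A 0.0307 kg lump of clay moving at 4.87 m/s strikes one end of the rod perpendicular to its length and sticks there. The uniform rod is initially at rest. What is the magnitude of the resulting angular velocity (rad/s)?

The axle reaction passes through the pivot and exerts no torque about it; angular momentum about the pivot is conserved through the impact.
I_p = (1/12)(3.07)(1.96)² = 0.9828 kg·m². Taking the sense of the lump of clay's angular momentum as positive, L_{lump} = m v R = (0.0307)(4.87)(1.96/2) = 0.1465 kg·m²/s.
L_i = 0 + 0.1465 = 0.1465 kg·m²/s.
After sticking, I_f = I_p + m R² = 0.9828 + (0.0307)(1.96/2)² = 1.012 kg·m².
ω_f = L_i / I_f = 0.1465 / 1.012 = 0.1447 rad/s.

|ω_f| ≈ 0.145 rad/s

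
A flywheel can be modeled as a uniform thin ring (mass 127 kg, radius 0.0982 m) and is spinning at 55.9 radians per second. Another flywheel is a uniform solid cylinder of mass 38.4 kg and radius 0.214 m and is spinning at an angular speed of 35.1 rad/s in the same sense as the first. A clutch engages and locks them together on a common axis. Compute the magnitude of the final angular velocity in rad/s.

|ω_f| ≈ 47.2 rad/s

No external torque acts about the common axis, so total angular momentum is conserved.
Moments of inertia: I_A = (127)(0.0982)² = 1.225 kg·m²; I_B = ½(38.4)(0.214)² = 0.8793 kg·m².
Taking A's sense as positive: L = (1.225)(55.9) + (0.8793)(35.1) = 99.32 kg·m²·rad/s.
Combined I = 1.225 + 0.8793 = 2.104 kg·m².
ω_f = L / I = 99.32 / 2.104 = 47.21 rad/s.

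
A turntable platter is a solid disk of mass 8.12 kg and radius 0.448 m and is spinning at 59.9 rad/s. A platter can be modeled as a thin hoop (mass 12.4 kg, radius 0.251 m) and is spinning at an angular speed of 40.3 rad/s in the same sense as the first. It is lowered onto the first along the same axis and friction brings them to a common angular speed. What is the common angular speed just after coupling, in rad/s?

|ω_f| ≈ 50.3 rad/s

The coupling torques are internal; angular momentum about the shared axis is conserved.
Moments of inertia: I_A = ½(8.12)(0.448)² = 0.8149 kg·m²; I_B = (12.4)(0.251)² = 0.7812 kg·m².
Taking A's sense as positive: L = (0.8149)(59.9) + (0.7812)(40.3) = 80.29 kg·m²·rad/s.
Combined I = 0.8149 + 0.7812 = 1.596 kg·m².
ω_f = L / I = 80.29 / 1.596 = 50.31 rad/s.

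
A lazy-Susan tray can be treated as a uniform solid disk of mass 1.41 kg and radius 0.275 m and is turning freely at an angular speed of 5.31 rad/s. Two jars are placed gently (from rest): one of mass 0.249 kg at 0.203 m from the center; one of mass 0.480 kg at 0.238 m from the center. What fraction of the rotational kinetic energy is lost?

fraction ≈ 0.413

No external torque acts about the center; L_before = L_after.
I_p = ½(1.41)(0.275)² = 0.05332 kg·m².
Added inertia Σmr² = (0.249)(0.203)² + (0.480)(0.238)² = 0.03745 kg·m²; I_f = 0.05332 + 0.03745 = 0.09077 kg·m².
ω_f = I_p ω_i / I_f = (0.05332)(5.31) / 0.09077 = 3.119 rad/s.
KE_i = ½(0.05332)(5.310 rad/s)² = 0.7516 J; KE_f = ½(0.09077)(3.119)² = 0.4415 J.
Fraction lost = 0.4126.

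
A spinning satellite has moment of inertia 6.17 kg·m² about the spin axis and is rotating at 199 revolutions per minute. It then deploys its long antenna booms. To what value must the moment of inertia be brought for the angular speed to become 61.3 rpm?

With no external torque about the axis, L is conserved: I₁ω₁ = I₂ω₂.
I₂ = I₁ω₁ / ω₂ = (6.17)(199) / (61.3) = 20.03 kg·m².

I₂ ≈ 20.0 kg·m²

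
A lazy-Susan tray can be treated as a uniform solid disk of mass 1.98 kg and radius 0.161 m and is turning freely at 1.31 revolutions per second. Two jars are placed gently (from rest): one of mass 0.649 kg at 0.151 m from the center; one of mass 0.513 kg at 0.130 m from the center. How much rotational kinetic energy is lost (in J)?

energy lost ≈ 0.415 J

The added mass arrives with no angular momentum about the center, and any external torque about the center is negligible, so the system's angular momentum is conserved.
I_p = ½(1.98)(0.161)² = 0.02566 kg·m².
Added inertia Σmr² = (0.649)(0.151)² + (0.513)(0.130)² = 0.02347 kg·m²; I_f = 0.02566 + 0.02347 = 0.04913 kg·m².
ω_f = I_p ω_i / I_f = (0.02566)(1.31) / 0.04913 = 0.6843 rev/s.
KE_i = ½(0.02566)(8.231 rad/s)² = 0.8693 J; KE_f = ½(0.04913)(4.299)² = 0.4541 J.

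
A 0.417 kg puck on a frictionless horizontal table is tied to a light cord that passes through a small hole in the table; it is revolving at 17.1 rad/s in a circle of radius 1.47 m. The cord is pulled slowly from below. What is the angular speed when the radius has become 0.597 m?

The constraining force is radial, so m r² ω about the center is conserved.
ω₂ = ω₁ (r₁/r₂)² = (17.1)(1.47/0.597)² = 103.7 rad/s.

ω₂ ≈ 104 rad/s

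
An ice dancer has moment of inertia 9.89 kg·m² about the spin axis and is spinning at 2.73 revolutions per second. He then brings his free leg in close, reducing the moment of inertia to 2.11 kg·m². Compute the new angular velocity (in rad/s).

ω₂ ≈ 80.4 rad/s

No external torque acts about the spin axis, so angular momentum is conserved.
ω₂ = I₁ω₁ / I₂ = (9.890)(2.73 rev/s) / (2.110) = 12.80 rev/s = 80.40 rad/s.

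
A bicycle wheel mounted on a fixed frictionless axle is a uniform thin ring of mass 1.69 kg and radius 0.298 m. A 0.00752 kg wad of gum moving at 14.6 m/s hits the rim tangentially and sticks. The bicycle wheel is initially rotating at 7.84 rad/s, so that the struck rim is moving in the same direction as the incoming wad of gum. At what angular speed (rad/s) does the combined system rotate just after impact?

About the axle the impulsive forces during the collision are internal, so angular momentum about that axis is conserved.
I_p = (1.69)(0.298)² = 0.1501 kg·m². Taking the sense of the wad of gum's angular momentum as positive, L_{wad} = m v R = (0.00752)(14.6)(0.298) = 0.03272 kg·m²/s.
L_i = +I_p ω_p + m v R = +(0.1501)(7.84) + 0.03272 = 1.209 kg·m²/s.
After sticking, I_f = I_p + m R² = 0.1501 + (0.00752)(0.298)² = 0.1507 kg·m².
ω_f = L_i / I_f = 1.209 / 0.1507 = 8.022 rad/s.

|ω_f| ≈ 8.02 rad/s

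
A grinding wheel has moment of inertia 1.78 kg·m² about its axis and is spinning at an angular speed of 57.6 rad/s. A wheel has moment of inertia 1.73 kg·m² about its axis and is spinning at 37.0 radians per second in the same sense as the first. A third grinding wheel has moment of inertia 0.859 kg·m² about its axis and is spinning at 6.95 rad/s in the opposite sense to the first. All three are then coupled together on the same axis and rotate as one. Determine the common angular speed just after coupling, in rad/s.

The coupling torques are internal; angular momentum about the shared axis is conserved.
Taking A's sense as positive: L = (1.780)(57.6) + (1.730)(37.0) − (0.8590)(6.95) = 160.6 kg·m²·rad/s.
Combined I = 1.780 + 1.730 + 0.8590 = 4.369 kg·m².
ω_f = L / I = 160.6 / 4.369 = 36.75 rad/s.

|ω_f| ≈ 36.8 rad/s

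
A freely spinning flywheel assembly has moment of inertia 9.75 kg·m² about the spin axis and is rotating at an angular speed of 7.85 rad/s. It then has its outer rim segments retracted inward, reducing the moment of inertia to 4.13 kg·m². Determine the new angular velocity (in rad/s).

No external torque acts about the spin axis, so angular momentum is conserved.
ω₂ = I₁ω₁ / I₂ = (9.750)(7.85 rad/s) / (4.130) = 18.53 rad/s.

ω₂ ≈ 18.5 rad/s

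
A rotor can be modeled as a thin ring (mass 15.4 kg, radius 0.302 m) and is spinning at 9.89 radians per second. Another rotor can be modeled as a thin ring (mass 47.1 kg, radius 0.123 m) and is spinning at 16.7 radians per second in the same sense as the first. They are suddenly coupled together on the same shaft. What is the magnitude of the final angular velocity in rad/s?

|ω_f| ≈ 12.2 rad/s

No external torque acts about the common axis, so total angular momentum is conserved.
Moments of inertia: I_A = (15.4)(0.302)² = 1.405 kg·m²; I_B = (47.1)(0.123)² = 0.7126 kg·m².
Taking A's sense as positive: L = (1.405)(9.89) + (0.7126)(16.7) = 25.79 kg·m²·rad/s.
Combined I = 1.405 + 0.7126 = 2.117 kg·m².
ω_f = L / I = 25.79 / 2.117 = 12.18 rad/s.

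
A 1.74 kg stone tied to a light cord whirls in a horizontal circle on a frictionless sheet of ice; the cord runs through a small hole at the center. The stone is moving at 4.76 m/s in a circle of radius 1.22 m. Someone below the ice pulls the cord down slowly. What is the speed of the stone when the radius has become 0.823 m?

The only horizontal force on the mass is along the cord (radial), so it exerts no torque about the hole and angular momentum m v r is conserved.
v₂ = v₁ r₁ / r₂ = (4.76)(1.22) / (0.823) = 7.056 m/s.

v₂ ≈ 7.06 m/s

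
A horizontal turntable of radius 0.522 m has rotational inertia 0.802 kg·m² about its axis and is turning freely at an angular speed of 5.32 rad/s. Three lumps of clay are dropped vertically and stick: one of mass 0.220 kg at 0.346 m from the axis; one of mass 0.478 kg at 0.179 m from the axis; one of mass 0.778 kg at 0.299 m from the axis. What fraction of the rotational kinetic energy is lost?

The added mass arrives with no angular momentum about the axis, and any external torque about the axis is negligible, so the system's angular momentum is conserved.
Added inertia Σmr² = (0.220)(0.346)² + (0.478)(0.179)² + (0.778)(0.299)² = 0.1112 kg·m²; I_f = 0.8020 + 0.1112 = 0.9132 kg·m².
ω_f = I_p ω_i / I_f = (0.8020)(5.32) / 0.9132 = 4.672 rad/s.
KE_i = ½(0.8020)(5.320 rad/s)² = 11.35 J; KE_f = ½(0.9132)(4.672)² = 9.967 J.
Fraction lost = 0.1218.

fraction ≈ 0.122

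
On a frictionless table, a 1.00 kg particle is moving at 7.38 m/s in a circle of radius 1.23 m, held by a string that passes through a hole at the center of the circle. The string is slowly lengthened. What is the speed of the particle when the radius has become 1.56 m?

v₂ ≈ 5.82 m/s

Central (radial) force ⇒ zero torque about the center ⇒ m v r is constant.
v₂ = v₁ r₁ / r₂ = (7.38)(1.23) / (1.56) = 5.819 m/s.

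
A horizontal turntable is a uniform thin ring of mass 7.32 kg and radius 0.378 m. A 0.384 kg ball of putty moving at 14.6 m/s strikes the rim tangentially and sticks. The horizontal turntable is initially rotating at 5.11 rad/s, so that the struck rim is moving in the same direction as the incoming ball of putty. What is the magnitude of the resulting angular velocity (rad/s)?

About the axle the impulsive forces during the collision are internal, so angular momentum about that axis is conserved.
I_p = (7.32)(0.378)² = 1.046 kg·m². Taking the sense of the ball of putty's angular momentum as positive, L_{ball} = m v R = (0.384)(14.6)(0.378) = 2.119 kg·m²/s.
L_i = +I_p ω_p + m v R = +(1.046)(5.11) + 2.119 = 7.464 kg·m²/s.
After sticking, I_f = I_p + m R² = 1.046 + (0.384)(0.378)² = 1.101 kg·m².
ω_f = L_i / I_f = 7.464 / 1.101 = 6.780 rad/s.

|ω_f| ≈ 6.78 rad/s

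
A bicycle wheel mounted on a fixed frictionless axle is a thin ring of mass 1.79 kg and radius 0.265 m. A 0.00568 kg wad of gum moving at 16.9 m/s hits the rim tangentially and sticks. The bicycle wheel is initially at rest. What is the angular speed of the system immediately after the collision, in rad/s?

About the axle the impulsive forces during the collision are internal, so angular momentum about that axis is conserved.
I_p = (1.79)(0.265)² = 0.1257 kg·m². Taking the sense of the wad of gum's angular momentum as positive, L_{wad} = m v R = (0.00568)(16.9)(0.265) = 0.02544 kg·m²/s.
L_i = 0 + 0.02544 = 0.02544 kg·m²/s.
After sticking, I_f = I_p + m R² = 0.1257 + (0.00568)(0.265)² = 0.1261 kg·m².
ω_f = L_i / I_f = 0.02544 / 0.1261 = 0.2017 rad/s.

|ω_f| ≈ 0.202 rad/s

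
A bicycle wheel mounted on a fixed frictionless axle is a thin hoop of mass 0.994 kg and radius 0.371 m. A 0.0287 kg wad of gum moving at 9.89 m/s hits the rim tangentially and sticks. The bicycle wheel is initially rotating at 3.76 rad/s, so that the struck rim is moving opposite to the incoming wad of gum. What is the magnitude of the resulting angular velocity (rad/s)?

|ω_f| ≈ 2.91 rad/s

About the axle the impulsive forces during the collision are internal, so angular momentum about that axis is conserved.
I_p = (0.994)(0.371)² = 0.1368 kg·m². Taking the sense of the wad of gum's angular momentum as positive, L_{wad} = m v R = (0.0287)(9.89)(0.371) = 0.1053 kg·m²/s.
L_i = −I_p ω_p + m v R = −(0.1368)(3.76) + 0.1053 = -0.4091 kg·m²/s.
After sticking, I_f = I_p + m R² = 0.1368 + (0.0287)(0.371)² = 0.1408 kg·m².
ω_f = L_i / I_f = -0.4091 / 0.1408 = -2.906 rad/s.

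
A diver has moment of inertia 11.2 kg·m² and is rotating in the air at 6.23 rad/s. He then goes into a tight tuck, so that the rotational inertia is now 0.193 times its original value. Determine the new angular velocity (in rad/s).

ω₂ ≈ 32.3 rad/s

Angular momentum about the spin axis is conserved since the torque about it is zero.
I₂ = 0.193 × 11.2 = 2.162 kg·m².
ω₂ = I₁ω₁ / I₂ = (11.20)(6.23 rad/s) / (2.162) = 32.28 rad/s.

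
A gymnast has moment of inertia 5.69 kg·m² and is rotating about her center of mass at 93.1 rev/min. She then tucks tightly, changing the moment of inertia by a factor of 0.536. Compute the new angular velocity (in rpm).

ω₂ ≈ 174 rpm

No external torque acts about the spin axis, so angular momentum is conserved.
I₂ = 0.536 × 5.69 = 3.050 kg·m².
ω₂ = I₁ω₁ / I₂ = (5.690)(93.1 rpm) / (3.050) = 173.7 rpm.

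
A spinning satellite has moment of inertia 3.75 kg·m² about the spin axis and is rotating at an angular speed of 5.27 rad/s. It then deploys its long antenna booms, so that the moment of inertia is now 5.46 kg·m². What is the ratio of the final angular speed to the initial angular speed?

ω₂/ω₁ ≈ 0.687

No external torque acts about the spin axis, so angular momentum is conserved.
ω₂/ω₁ = I₁/I₂ = 3.750 / 5.460 = 0.6868.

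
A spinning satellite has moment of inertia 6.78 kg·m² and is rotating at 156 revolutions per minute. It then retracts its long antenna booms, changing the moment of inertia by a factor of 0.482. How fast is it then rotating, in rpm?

With no external torque about the axis, L is conserved: I₁ω₁ = I₂ω₂.
I₂ = 0.482 × 6.78 = 3.268 kg·m².
ω₂ = I₁ω₁ / I₂ = (6.780)(156 rpm) / (3.268) = 323.7 rpm.

ω₂ ≈ 324 rpm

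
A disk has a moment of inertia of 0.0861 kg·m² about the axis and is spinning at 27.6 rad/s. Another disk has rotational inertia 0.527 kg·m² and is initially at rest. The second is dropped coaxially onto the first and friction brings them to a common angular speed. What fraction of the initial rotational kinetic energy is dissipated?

The coupling torques are internal; angular momentum about the shared axis is conserved.
Taking A's sense as positive: L = (0.08610)(27.6) = 2.376 kg·m²·rad/s.
Combined I = 0.08610 + 0.5270 = 0.6131 kg·m².
ω_f = L / I = 2.376 / 0.6131 = 3.876 rad/s.
KE_i = ½ΣIω² = 32.79 J; KE_f = ½(0.6131)(3.876)² = 4.605 J.
Fraction dissipated = (KE_i − KE_f)/KE_i = 0.8596.

fraction ≈ 0.860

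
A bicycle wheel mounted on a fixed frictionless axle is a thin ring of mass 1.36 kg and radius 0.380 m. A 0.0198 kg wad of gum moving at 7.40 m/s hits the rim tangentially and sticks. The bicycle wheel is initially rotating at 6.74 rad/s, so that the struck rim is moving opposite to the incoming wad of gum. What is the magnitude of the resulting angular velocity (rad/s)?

|ω_f| ≈ 6.36 rad/s

About the axle the impulsive forces during the collision are internal, so angular momentum about that axis is conserved.
I_p = (1.36)(0.380)² = 0.1964 kg·m². Taking the sense of the wad of gum's angular momentum as positive, L_{wad} = m v R = (0.0198)(7.40)(0.380) = 0.05568 kg·m²/s.
L_i = −I_p ω_p + m v R = −(0.1964)(6.74) + 0.05568 = -1.268 kg·m²/s.
After sticking, I_f = I_p + m R² = 0.1964 + (0.0198)(0.380)² = 0.1992 kg·m².
ω_f = L_i / I_f = -1.268 / 0.1992 = -6.364 rad/s.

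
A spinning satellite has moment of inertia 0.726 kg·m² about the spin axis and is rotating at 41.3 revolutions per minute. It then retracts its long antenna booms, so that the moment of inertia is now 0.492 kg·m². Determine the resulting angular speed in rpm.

ω₂ ≈ 60.9 rpm

No external torque acts about the spin axis, so angular momentum is conserved.
ω₂ = I₁ω₁ / I₂ = (0.7260)(41.3 rpm) / (0.4920) = 60.94 rpm.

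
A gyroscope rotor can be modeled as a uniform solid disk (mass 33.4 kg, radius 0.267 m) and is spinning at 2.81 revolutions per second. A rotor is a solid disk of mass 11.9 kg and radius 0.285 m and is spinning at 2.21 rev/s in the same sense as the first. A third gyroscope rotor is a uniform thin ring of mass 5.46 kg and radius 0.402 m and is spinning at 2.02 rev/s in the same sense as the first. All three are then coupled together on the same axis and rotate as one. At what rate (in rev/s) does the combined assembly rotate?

No external torque acts about the common axis, so total angular momentum is conserved.
Moments of inertia: I_A = ½(33.4)(0.267)² = 1.191 kg·m²; I_B = ½(11.9)(0.285)² = 0.4833 kg·m²; I_C = (5.46)(0.402)² = 0.8824 kg·m².
Taking A's sense as positive: L = (1.191)(2.81) + (0.4833)(2.21) + (0.8824)(2.02) = 6.196 kg·m²·rev/s.
Combined I = 1.191 + 0.4833 + 0.8824 = 2.556 kg·m².
ω_f = L / I = 6.196 / 2.556 = 2.424 rev/s.

|ω_f| ≈ 2.42 rev/s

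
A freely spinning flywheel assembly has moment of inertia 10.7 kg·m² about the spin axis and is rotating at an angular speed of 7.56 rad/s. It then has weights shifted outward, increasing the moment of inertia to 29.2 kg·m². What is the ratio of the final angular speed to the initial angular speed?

ω₂/ω₁ ≈ 0.366

With no external torque about the axis, L is conserved: I₁ω₁ = I₂ω₂.
ω₂/ω₁ = I₁/I₂ = 10.70 / 29.20 = 0.3664.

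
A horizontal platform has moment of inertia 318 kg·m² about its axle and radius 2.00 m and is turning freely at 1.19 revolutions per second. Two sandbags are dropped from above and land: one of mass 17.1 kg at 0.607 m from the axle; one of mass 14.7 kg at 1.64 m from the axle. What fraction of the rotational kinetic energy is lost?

fraction ≈ 0.126

The added mass arrives with no angular momentum about the axle, and any external torque about the axle is negligible, so the system's angular momentum is conserved.
Added inertia Σmr² = (17.1)(0.607)² + (14.7)(1.64)² = 45.84 kg·m²; I_f = 318.0 + 45.84 = 363.8 kg·m².
ω_f = I_p ω_i / I_f = (318.0)(1.19) / 363.8 = 1.040 rev/s.
KE_i = ½(318.0)(7.477 rad/s)² = 8889 J; KE_f = ½(363.8)(6.535)² = 7769 J.
Fraction lost = 0.1260.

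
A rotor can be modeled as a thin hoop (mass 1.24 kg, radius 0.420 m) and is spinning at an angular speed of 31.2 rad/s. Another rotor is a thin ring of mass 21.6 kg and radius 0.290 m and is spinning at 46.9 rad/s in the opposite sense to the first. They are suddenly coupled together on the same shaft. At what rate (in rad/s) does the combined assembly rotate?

|ω_f| ≈ 38.5 rad/s

No external torque acts about the common axis, so total angular momentum is conserved.
Moments of inertia: I_A = (1.24)(0.420)² = 0.2187 kg·m²; I_B = (21.6)(0.290)² = 1.817 kg·m².
Taking A's sense as positive: L = (0.2187)(31.2) − (1.817)(46.9) = -78.37 kg·m²·rad/s.
Combined I = 0.2187 + 1.817 = 2.035 kg·m².
ω_f = L / I = -78.37 / 2.035 = -38.51 rad/s.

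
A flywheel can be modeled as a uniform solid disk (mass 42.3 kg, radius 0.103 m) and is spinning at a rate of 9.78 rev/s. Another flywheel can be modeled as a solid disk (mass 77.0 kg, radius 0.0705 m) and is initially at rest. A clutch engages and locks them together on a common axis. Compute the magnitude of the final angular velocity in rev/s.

The coupling torques are internal; angular momentum about the shared axis is conserved.
Moments of inertia: I_A = ½(42.3)(0.103)² = 0.2244 kg·m²; I_B = ½(77.0)(0.0705)² = 0.1914 kg·m².
Taking A's sense as positive: L = (0.2244)(9.78) = 2.194 kg·m²·rev/s.
Combined I = 0.2244 + 0.1914 = 0.4157 kg·m².
ω_f = L / I = 2.194 / 0.4157 = 5.278 rev/s.

|ω_f| ≈ 5.28 rev/s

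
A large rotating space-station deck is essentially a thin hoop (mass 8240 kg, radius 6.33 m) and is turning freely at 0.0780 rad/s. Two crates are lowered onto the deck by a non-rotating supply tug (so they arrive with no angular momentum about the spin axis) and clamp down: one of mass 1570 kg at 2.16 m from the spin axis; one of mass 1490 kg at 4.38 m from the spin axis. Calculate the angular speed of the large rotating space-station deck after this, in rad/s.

ω_f ≈ 0.0703 rad/s

The added mass arrives with no angular momentum about the spin axis, and any external torque about the spin axis is negligible, so the system's angular momentum is conserved.
I_p = (8240)(6.33)² = 3.302e+05 kg·m².
Added inertia Σmr² = (1570)(2.16)² + (1490)(4.38)² = 35910 kg·m²; I_f = 3.302e+05 + 35910 = 3.661e+05 kg·m².
ω_f = I_p ω_i / I_f = (3.302e+05)(0.0780) / 3.661e+05 = 0.07035 rad/s.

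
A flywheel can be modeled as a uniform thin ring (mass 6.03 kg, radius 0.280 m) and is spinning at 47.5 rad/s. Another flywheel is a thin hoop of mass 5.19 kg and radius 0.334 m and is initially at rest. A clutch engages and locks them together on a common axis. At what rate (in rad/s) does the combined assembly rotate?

|ω_f| ≈ 21.4 rad/s

The coupling torques are internal; angular momentum about the shared axis is conserved.
Moments of inertia: I_A = (6.03)(0.280)² = 0.4728 kg·m²; I_B = (5.19)(0.334)² = 0.5790 kg·m².
Taking A's sense as positive: L = (0.4728)(47.5) = 22.46 kg·m²·rad/s.
Combined I = 0.4728 + 0.5790 = 1.052 kg·m².
ω_f = L / I = 22.46 / 1.052 = 21.35 rad/s.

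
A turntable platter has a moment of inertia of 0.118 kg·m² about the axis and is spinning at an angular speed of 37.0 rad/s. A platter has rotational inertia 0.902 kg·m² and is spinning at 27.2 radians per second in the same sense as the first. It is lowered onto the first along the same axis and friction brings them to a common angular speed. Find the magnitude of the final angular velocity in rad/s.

|ω_f| ≈ 28.3 rad/s

No external torque acts about the common axis, so total angular momentum is conserved.
Taking A's sense as positive: L = (0.1180)(37.0) + (0.9020)(27.2) = 28.90 kg·m²·rad/s.
Combined I = 0.1180 + 0.9020 = 1.020 kg·m².
ω_f = L / I = 28.90 / 1.020 = 28.33 rad/s.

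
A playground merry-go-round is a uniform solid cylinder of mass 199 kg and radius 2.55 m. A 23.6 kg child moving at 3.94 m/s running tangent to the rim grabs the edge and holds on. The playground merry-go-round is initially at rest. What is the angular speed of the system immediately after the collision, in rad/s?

About the axle the impulsive forces during the collision are internal, so angular momentum about that axis is conserved.
I_p = ½(199)(2.55)² = 647.0 kg·m². Taking the sense of the child's angular momentum as positive, L_{child} = m v R = (23.6)(3.94)(2.55) = 237.1 kg·m²/s.
L_i = 0 + 237.1 = 237.1 kg·m²/s.
After sticking, I_f = I_p + m R² = 647.0 + (23.6)(2.55)² = 800.5 kg·m².
ω_f = L_i / I_f = 237.1 / 800.5 = 0.2962 rad/s.

|ω_f| ≈ 0.296 rad/s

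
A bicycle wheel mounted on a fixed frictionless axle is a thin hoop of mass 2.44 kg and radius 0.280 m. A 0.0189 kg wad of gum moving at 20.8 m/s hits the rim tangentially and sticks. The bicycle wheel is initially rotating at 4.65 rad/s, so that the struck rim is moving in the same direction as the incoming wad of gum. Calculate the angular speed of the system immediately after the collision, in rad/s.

|ω_f| ≈ 5.19 rad/s

The axle reaction passes through the axle and exerts no torque about it; angular momentum about the axle is conserved through the impact.
I_p = (2.44)(0.280)² = 0.1913 kg·m². Taking the sense of the wad of gum's angular momentum as positive, L_{wad} = m v R = (0.0189)(20.8)(0.280) = 0.1101 kg·m²/s.
L_i = +I_p ω_p + m v R = +(0.1913)(4.65) + 0.1101 = 0.9996 kg·m²/s.
After sticking, I_f = I_p + m R² = 0.1913 + (0.0189)(0.280)² = 0.1928 kg·m².
ω_f = L_i / I_f = 0.9996 / 0.1928 = 5.185 rad/s.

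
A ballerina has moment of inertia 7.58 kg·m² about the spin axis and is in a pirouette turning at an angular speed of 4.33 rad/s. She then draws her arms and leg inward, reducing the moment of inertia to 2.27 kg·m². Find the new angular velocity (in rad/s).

Angular momentum about the spin axis is conserved since the torque about it is zero.
ω₂ = I₁ω₁ / I₂ = (7.580)(4.33 rad/s) / (2.270) = 14.46 rad/s.

ω₂ ≈ 14.5 rad/s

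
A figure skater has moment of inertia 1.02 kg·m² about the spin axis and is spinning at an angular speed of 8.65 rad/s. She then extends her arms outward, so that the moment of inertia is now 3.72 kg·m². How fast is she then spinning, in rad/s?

Angular momentum about the spin axis is conserved since the torque about it is zero.
ω₂ = I₁ω₁ / I₂ = (1.020)(8.65 rad/s) / (3.720) = 2.372 rad/s.

ω₂ ≈ 2.37 rad/s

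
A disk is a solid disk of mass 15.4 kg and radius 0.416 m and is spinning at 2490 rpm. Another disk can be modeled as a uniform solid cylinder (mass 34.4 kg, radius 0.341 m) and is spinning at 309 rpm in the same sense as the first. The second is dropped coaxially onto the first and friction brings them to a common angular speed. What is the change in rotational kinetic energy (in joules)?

The coupling torques are internal; angular momentum about the shared axis is conserved.
Moments of inertia: I_A = ½(15.4)(0.416)² = 1.333 kg·m²; I_B = ½(34.4)(0.341)² = 2.000 kg·m².
Taking A's sense as positive: L = (1.333)(2490) + (2.000)(309) = 3936 kg·m²·rpm.
Combined I = 1.333 + 2.000 = 3.333 kg·m².
ω_f = L / I = 3936 / 3.333 = 1181 rpm.
KE_i = ½ΣIω² = 46350 J; KE_f = ½(3.333)(123.7)² = 25490 J.

ΔKE ≈ -20900 J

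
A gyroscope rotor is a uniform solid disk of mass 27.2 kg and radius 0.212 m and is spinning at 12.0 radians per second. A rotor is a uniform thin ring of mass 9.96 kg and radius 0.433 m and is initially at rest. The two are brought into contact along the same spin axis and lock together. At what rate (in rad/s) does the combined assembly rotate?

|ω_f| ≈ 2.96 rad/s

The coupling torques are internal; angular momentum about the shared axis is conserved.
Moments of inertia: I_A = ½(27.2)(0.212)² = 0.6112 kg·m²; I_B = (9.96)(0.433)² = 1.867 kg·m².
Taking A's sense as positive: L = (0.6112)(12.0) = 7.335 kg·m²·rad/s.
Combined I = 0.6112 + 1.867 = 2.479 kg·m².
ω_f = L / I = 7.335 / 2.479 = 2.959 rad/s.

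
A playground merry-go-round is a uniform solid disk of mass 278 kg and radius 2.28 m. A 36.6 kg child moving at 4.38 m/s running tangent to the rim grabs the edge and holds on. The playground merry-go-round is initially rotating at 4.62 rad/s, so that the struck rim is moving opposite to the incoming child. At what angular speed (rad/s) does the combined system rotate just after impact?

The axle reaction passes through the axle and exerts no torque about it; angular momentum about the axle is conserved through the impact.
I_p = ½(278)(2.28)² = 722.6 kg·m². Taking the sense of the child's angular momentum as positive, L_{child} = m v R = (36.6)(4.38)(2.28) = 365.5 kg·m²/s.
L_i = −I_p ω_p + m v R = −(722.6)(4.62) + 365.5 = -2973 kg·m²/s.
After sticking, I_f = I_p + m R² = 722.6 + (36.6)(2.28)² = 912.8 kg·m².
ω_f = L_i / I_f = -2973 / 912.8 = -3.257 rad/s.

|ω_f| ≈ 3.26 rad/s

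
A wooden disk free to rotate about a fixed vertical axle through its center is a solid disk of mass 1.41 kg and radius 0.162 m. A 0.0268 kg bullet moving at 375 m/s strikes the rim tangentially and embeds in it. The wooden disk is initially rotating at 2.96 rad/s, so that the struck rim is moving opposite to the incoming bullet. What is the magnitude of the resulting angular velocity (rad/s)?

|ω_f| ≈ 81.9 rad/s

The axle reaction passes through the axle and exerts no torque about it; angular momentum about the axle is conserved through the impact.
I_p = ½(1.41)(0.162)² = 0.01850 kg·m². Taking the sense of the bullet's angular momentum as positive, L_{bullet} = m v R = (0.0268)(375)(0.162) = 1.628 kg·m²/s.
L_i = −I_p ω_p + m v R = −(0.01850)(2.96) + 1.628 = 1.573 kg·m²/s.
After sticking, I_f = I_p + m R² = 0.01850 + (0.0268)(0.162)² = 0.01921 kg·m².
ω_f = L_i / I_f = 1.573 / 0.01921 = 81.92 rad/s.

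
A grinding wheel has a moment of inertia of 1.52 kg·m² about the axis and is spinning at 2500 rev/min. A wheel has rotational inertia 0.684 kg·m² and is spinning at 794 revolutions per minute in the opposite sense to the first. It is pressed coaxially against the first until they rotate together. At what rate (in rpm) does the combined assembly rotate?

|ω_f| ≈ 1480 rpm

The coupling torques are internal; angular momentum about the shared axis is conserved.
Taking A's sense as positive: L = (1.520)(2500) − (0.6840)(794) = 3257 kg·m²·rpm.
Combined I = 1.520 + 0.6840 = 2.204 kg·m².
ω_f = L / I = 3257 / 2.204 = 1478 rpm.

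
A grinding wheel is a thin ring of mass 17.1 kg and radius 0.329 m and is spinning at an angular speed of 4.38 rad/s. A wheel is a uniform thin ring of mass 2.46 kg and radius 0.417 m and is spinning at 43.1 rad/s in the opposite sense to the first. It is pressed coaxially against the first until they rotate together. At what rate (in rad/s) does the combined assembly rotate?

The coupling torques are internal; angular momentum about the shared axis is conserved.
Moments of inertia: I_A = (17.1)(0.329)² = 1.851 kg·m²; I_B = (2.46)(0.417)² = 0.4278 kg·m².
Taking A's sense as positive: L = (1.851)(4.38) − (0.4278)(43.1) = -10.33 kg·m²·rad/s.
Combined I = 1.851 + 0.4278 = 2.279 kg·m².
ω_f = L / I = -10.33 / 2.279 = -4.533 rad/s.

|ω_f| ≈ 4.53 rad/s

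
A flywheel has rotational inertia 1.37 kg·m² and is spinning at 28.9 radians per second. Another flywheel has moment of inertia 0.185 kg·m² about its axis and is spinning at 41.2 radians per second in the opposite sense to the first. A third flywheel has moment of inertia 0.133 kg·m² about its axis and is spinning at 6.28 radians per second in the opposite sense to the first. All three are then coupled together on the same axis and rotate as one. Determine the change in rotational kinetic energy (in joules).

No external torque acts about the common axis, so total angular momentum is conserved.
Taking A's sense as positive: L = (1.370)(28.9) − (0.1850)(41.2) − (0.1330)(6.28) = 31.14 kg·m²·rad/s.
Combined I = 1.370 + 0.1850 + 0.1330 = 1.688 kg·m².
ω_f = L / I = 31.14 / 1.688 = 18.45 rad/s.
KE_i = ½ΣIω² = 731.8 J; KE_f = ½(1.688)(18.45)² = 287.2 J.

ΔKE ≈ -445 J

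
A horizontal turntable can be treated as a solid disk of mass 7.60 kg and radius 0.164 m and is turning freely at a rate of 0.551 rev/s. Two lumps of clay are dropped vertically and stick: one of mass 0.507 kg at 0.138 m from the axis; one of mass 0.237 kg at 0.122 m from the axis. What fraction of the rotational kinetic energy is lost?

fraction ≈ 0.114

The added mass arrives with no angular momentum about the axis, and any external torque about the axis is negligible, so the system's angular momentum is conserved.
I_p = ½(7.60)(0.164)² = 0.1022 kg·m².
Added inertia Σmr² = (0.507)(0.138)² + (0.237)(0.122)² = 0.01318 kg·m²; I_f = 0.1022 + 0.01318 = 0.1154 kg·m².
ω_f = I_p ω_i / I_f = (0.1022)(0.551) / 0.1154 = 0.4880 rev/s.
KE_i = ½(0.1022)(3.462 rad/s)² = 0.6125 J; KE_f = ½(0.1154)(3.067)² = 0.5425 J.
Fraction lost = 0.1142.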